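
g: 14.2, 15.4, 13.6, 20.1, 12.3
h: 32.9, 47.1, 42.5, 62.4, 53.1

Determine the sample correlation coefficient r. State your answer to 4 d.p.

n = 5, Σg = 75.6, Σh = 238, Σg² = 1179.06, Σh² = 11820.44, Σgh = 3677.89
nΣgh − ΣgΣh = 18389.45 − 17992.8 = 396.65
nΣg² − (Σg)² = 5895.3 − 5715.36 = 179.94; nΣh² − (Σh)² = 59102.2 − 56644 = 2458.2
r = 396.65 / √(179.94 × 2458.2) = 396.65 / 665.0778 ≈ 0.5964

0.5964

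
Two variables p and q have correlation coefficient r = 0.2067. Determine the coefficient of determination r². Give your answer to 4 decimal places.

0.0427

r² = (0.2067)² = 0.0427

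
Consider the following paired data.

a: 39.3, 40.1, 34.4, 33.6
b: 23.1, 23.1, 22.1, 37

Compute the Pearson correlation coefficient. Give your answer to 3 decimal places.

n = 4, Σa = 147.4, Σb = 105.3, Σa² = 5464.82, Σb² = 2924.63, Σab = 3837.58
nΣab − ΣaΣb = 15350.32 − 15521.22 = -170.9
nΣa² − (Σa)² = 21859.28 − 21726.76 = 132.52; nΣb² − (Σb)² = 11698.52 − 11088.09 = 610.43
r = -170.9 / √(132.52 × 610.43) = -170.9 / 284.4190 ≈ -0.601

-0.601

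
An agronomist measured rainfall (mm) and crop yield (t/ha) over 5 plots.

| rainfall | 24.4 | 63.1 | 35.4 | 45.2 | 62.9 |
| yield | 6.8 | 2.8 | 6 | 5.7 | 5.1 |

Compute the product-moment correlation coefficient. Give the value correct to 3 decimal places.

-0.836

n = 5, Σx = 231, Σy = 26.4, Σx² = 11829.58, Σy² = 148.58, Σxy = 1133.43
nΣxy − ΣxΣy = 5667.15 − 6098.4 = -431.25
nΣx² − (Σx)² = 59147.9 − 53361 = 5786.9; nΣy² − (Σy)² = 742.9 − 696.96 = 45.94
r = -431.25 / √(5786.9 × 45.94) = -431.25 / 515.6066 ≈ -0.836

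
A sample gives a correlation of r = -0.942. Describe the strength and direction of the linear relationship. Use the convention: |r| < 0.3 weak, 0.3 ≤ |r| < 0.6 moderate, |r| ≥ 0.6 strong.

r = -0.942 < 0 so the relationship is negative.
|r| = 0.942, which falls in the strong range.

strong negative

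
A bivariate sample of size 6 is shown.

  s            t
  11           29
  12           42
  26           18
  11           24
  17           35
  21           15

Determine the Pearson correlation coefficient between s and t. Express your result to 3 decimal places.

-0.622

n = 6, Σs = 98, Σt = 163, Σs² = 1792, Σt² = 4955, Σst = 2465
nΣst − ΣsΣt = 14790 − 15974 = -1184
nΣs² − (Σs)² = 10752 − 9604 = 1148; nΣt² − (Σt)² = 29730 − 26569 = 3161
r = -1184 / √(1148 × 3161) = -1184 / 1904.9483 ≈ -0.622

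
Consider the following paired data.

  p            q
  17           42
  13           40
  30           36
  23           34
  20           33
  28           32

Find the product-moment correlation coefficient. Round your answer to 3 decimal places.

n = 6, Σp = 131, Σq = 217, Σp² = 3071, Σq² = 7929, Σpq = 4652
nΣpq − ΣpΣq = 27912 − 28427 = -515
nΣp² − (Σp)² = 18426 − 17161 = 1265; nΣq² − (Σq)² = 47574 − 47089 = 485
r = -515 / √(1265 × 485) = -515 / 783.2784 ≈ -0.657

-0.657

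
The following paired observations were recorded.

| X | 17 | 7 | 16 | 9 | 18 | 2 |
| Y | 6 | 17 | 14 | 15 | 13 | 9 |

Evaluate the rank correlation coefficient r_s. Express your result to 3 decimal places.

Rank X: 5, 2, 4, 3, 6, 1
Rank Y: 1, 6, 4, 5, 3, 2
d = rank(X) − rank(Y): 4, -4, 0, -2, 3, -1; Σd² = 46
ρ = 1 − 6Σd² / [n(n²−1)] = 1 − 6×46 / (6×35) = 1 − 276/210 ≈ -0.314

-0.314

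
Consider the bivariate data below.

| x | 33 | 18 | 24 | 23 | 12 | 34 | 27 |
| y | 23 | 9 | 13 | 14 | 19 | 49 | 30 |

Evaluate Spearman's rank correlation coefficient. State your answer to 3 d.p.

Rank x: 6, 2, 4, 3, 1, 7, 5
Rank y: 5, 1, 2, 3, 4, 7, 6
d = rank(x) − rank(y): 1, 1, 2, 0, -3, 0, -1; Σd² = 16
ρ = 1 − 6Σd² / [n(n²−1)] = 1 − 6×16 / (7×48) = 1 − 96/336 ≈ 0.714

0.714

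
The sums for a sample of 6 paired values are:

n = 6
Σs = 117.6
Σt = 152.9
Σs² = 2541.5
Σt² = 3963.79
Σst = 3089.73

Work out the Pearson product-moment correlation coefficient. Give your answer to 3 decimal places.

r = (nΣst − ΣsΣt) / √[(nΣs² − (Σs)²)(nΣt² − (Σt)²)]
Numerator: 6×3089.73 − 117.6×152.9 = 557.34
Denominator: √[(15249 − 13829.76)(23782.74 − 23378.41)] = √[1419.24 × 404.33] = 757.5231
r = 557.34 / 757.5231 ≈ 0.736

0.736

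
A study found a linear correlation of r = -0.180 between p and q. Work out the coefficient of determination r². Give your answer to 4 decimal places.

0.0324

r² = (-0.180)² = 0.0324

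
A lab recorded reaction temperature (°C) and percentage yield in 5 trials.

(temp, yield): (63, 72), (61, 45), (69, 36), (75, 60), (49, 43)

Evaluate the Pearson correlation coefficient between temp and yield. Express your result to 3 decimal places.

0.250

n = 5, Σx = 317, Σy = 256, Σx² = 20477, Σy² = 13954, Σxy = 16372
nΣxy − ΣxΣy = 81860 − 81152 = 708
nΣx² − (Σx)² = 102385 − 100489 = 1896; nΣy² − (Σy)² = 69770 − 65536 = 4234
r = 708 / √(1896 × 4234) = 708 / 2833.3133 ≈ 0.250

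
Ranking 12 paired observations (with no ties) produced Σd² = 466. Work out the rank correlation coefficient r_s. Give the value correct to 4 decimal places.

-0.6294

ρ = 1 − 6Σd² / [n(n²−1)] = 1 − 6×466 / (12×143)
  = 1 − 2796/1716 = 1 − 1.62937 ≈ -0.6294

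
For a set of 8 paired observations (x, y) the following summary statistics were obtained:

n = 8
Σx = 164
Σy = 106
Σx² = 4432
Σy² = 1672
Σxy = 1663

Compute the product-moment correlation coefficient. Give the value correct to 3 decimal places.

-0.953

r = (nΣxy − ΣxΣy) / √[(nΣx² − (Σx)²)(nΣy² − (Σy)²)]
Numerator: 8×1663 − 164×106 = -4080
Denominator: √[(35456 − 26896)(13376 − 11236)] = √[8560 × 2140] = 4280.0000
r = -4080 / 4280.0000 ≈ -0.953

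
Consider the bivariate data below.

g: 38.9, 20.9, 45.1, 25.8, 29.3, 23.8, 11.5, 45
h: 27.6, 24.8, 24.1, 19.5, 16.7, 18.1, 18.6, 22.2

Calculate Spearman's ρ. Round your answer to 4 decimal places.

Rank g: 6, 2, 8, 4, 5, 3, 1, 7
Rank h: 8, 7, 6, 4, 1, 2, 3, 5
d = rank(g) − rank(h): -2, -5, 2, 0, 4, 1, -2, 2; Σd² = 58
ρ = 1 − 6Σd² / [n(n²−1)] = 1 − 6×58 / (8×63) = 1 − 348/504 ≈ 0.3095

0.3095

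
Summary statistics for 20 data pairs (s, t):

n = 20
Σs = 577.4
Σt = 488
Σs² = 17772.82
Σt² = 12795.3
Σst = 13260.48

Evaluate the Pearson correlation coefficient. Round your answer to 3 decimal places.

-0.837

r = (nΣst − ΣsΣt) / √[(nΣs² − (Σs)²)(nΣt² − (Σt)²)]
Numerator: 20×13260.48 − 577.4×488 = -16561.6
Denominator: √[(355456.4 − 333390.76)(255906 − 238144)] = √[22065.64 × 17762] = 19797.2194
r = -16561.6 / 19797.2194 ≈ -0.837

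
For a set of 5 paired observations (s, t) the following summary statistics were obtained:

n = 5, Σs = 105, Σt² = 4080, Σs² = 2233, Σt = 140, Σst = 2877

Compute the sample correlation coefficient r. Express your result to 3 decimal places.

r = (nΣst − ΣsΣt) / √[(nΣs² − (Σs)²)(nΣt² − (Σt)²)]
Numerator: 5×2877 − 105×140 = -315
Denominator: √[(11165 − 11025)(20400 − 19600)] = √[140 × 800] = 334.6640
r = -315 / 334.6640 ≈ -0.941

-0.941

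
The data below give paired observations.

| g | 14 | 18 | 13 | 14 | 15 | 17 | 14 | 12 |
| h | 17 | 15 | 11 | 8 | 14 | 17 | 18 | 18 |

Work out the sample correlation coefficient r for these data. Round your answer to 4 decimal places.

n = 8, Σg = 117, Σh = 118, Σg² = 1739, Σh² = 1832, Σgh = 1730
nΣgh − ΣgΣh = 13840 − 13806 = 34
nΣg² − (Σg)² = 13912 − 13689 = 223; nΣh² − (Σh)² = 14656 − 13924 = 732
r = 34 / √(223 × 732) = 34 / 404.0248 ≈ 0.0842

0.0842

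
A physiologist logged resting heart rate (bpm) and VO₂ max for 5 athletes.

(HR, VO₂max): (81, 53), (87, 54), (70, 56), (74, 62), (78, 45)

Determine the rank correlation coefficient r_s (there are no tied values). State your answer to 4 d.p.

-0.5000

Rank HR: 4, 5, 1, 2, 3
Rank VO₂max: 2, 3, 4, 5, 1
d = rank(HR) − rank(VO₂max): 2, 2, -3, -3, 2; Σd² = 30
ρ = 1 − 6Σd² / [n(n²−1)] = 1 − 6×30 / (5×24) = 1 − 180/120 ≈ -0.5000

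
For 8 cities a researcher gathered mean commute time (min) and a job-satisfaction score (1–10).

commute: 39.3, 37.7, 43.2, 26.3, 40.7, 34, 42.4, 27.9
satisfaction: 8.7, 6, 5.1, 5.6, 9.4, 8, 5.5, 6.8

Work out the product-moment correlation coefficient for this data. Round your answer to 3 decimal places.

0.075

n = 8, Σx = 291.5, Σy = 55.1, Σx² = 10912.37, Σy² = 397.91, Σxy = 2013.21
nΣxy − ΣxΣy = 16105.68 − 16061.65 = 44.03
nΣx² − (Σx)² = 87298.96 − 84972.25 = 2326.71; nΣy² − (Σy)² = 3183.28 − 3036.01 = 147.27
r = 44.03 / √(2326.71 × 147.27) = 44.03 / 585.3670 ≈ 0.075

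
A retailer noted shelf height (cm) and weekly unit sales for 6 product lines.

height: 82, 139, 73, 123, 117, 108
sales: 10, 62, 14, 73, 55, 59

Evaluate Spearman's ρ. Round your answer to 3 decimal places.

Rank height: 2, 6, 1, 5, 4, 3
Rank sales: 1, 5, 2, 6, 3, 4
d = rank(height) − rank(sales): 1, 1, -1, -1, 1, -1; Σd² = 6
ρ = 1 − 6Σd² / [n(n²−1)] = 1 − 6×6 / (6×35) = 1 − 36/210 ≈ 0.829

0.829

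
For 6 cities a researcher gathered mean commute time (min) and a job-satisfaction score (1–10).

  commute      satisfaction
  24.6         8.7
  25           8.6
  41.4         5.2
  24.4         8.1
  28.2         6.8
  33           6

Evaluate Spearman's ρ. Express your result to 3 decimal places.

-0.829

Rank commute: 2, 3, 6, 1, 4, 5
Rank satisfaction: 6, 5, 1, 4, 3, 2
d = rank(commute) − rank(satisfaction): -4, -2, 5, -3, 1, 3; Σd² = 64
ρ = 1 − 6Σd² / [n(n²−1)] = 1 − 6×64 / (6×35) = 1 − 384/210 ≈ -0.829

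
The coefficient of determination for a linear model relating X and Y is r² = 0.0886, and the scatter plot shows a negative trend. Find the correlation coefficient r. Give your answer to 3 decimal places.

-0.298

|r| = √0.0886 = 0.298
The association is negative, so r = −0.298.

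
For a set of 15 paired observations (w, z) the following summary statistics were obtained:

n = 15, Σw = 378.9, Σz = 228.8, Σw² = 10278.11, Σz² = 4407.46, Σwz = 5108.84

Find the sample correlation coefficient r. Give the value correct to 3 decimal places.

-0.833

r = (nΣwz − ΣwΣz) / √[(nΣw² − (Σw)²)(nΣz² − (Σz)²)]
Numerator: 15×5108.84 − 378.9×228.8 = -10059.72
Denominator: √[(154171.65 − 143565.21)(66111.9 − 52349.44)] = √[10606.44 × 13762.46] = 12081.8337
r = -10059.72 / 12081.8337 ≈ -0.833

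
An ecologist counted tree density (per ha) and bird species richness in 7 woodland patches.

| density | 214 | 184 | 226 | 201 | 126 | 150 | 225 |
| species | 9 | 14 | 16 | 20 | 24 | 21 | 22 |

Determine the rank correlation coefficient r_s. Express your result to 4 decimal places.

Rank density: 5, 3, 7, 4, 1, 2, 6
Rank species: 1, 2, 3, 4, 7, 5, 6
d = rank(density) − rank(species): 4, 1, 4, 0, -6, -3, 0; Σd² = 78
ρ = 1 − 6Σd² / [n(n²−1)] = 1 − 6×78 / (7×48) = 1 − 468/336 ≈ -0.3929

-0.3929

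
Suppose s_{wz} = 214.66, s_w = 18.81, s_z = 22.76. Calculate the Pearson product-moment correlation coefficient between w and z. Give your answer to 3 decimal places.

0.501

r = Cov(w,z) / (s_w · s_z) = 214.66 / (18.81 × 22.76)
  = 214.66 / 428.1156 ≈ 0.501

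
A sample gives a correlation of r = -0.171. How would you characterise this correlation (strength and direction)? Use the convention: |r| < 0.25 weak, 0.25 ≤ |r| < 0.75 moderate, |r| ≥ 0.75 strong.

weak negative

r = -0.171 < 0 so the relationship is negative.
|r| = 0.171, which falls in the weak range.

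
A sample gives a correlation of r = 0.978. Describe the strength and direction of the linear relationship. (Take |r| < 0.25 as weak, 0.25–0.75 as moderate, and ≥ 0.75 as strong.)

strong positive

r = 0.978 > 0 so the relationship is positive.
|r| = 0.978, which falls in the strong range.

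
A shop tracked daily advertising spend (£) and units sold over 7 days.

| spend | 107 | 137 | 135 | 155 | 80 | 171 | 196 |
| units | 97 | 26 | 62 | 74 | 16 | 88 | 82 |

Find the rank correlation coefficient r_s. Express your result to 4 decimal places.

0.3929

Rank spend: 2, 4, 3, 5, 1, 6, 7
Rank units: 7, 2, 3, 4, 1, 6, 5
d = rank(spend) − rank(units): -5, 2, 0, 1, 0, 0, 2; Σd² = 34
ρ = 1 − 6Σd² / [n(n²−1)] = 1 − 6×34 / (7×48) = 1 − 204/336 ≈ 0.3929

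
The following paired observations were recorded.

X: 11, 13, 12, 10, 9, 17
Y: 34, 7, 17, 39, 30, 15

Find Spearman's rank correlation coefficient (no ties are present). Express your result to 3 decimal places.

-0.771

Rank X: 3, 5, 4, 2, 1, 6
Rank Y: 5, 1, 3, 6, 4, 2
d = rank(X) − rank(Y): -2, 4, 1, -4, -3, 4; Σd² = 62
ρ = 1 − 6Σd² / [n(n²−1)] = 1 − 6×62 / (6×35) = 1 − 372/210 ≈ -0.771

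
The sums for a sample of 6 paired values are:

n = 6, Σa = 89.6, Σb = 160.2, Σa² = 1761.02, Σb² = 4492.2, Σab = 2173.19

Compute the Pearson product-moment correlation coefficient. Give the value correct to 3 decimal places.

-0.727

r = (nΣab − ΣaΣb) / √[(nΣa² − (Σa)²)(nΣb² − (Σb)²)]
Numerator: 6×2173.19 − 89.6×160.2 = -1314.78
Denominator: √[(10566.12 − 8028.16)(26953.2 − 25664.04)] = √[2537.96 × 1289.16] = 1808.8219
r = -1314.78 / 1808.8219 ≈ -0.727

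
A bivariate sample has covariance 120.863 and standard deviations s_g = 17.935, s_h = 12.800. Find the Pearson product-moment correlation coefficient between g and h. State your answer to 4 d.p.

r = Cov(g,h) / (s_g · s_h) = 120.863 / (17.935 × 12.800)
  = 120.863 / 229.5680 ≈ 0.5265

0.5265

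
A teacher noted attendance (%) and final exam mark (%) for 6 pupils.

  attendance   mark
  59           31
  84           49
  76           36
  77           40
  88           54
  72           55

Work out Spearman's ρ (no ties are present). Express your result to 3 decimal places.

0.429

Rank attendance: 1, 5, 3, 4, 6, 2
Rank mark: 1, 4, 2, 3, 5, 6
d = rank(attendance) − rank(mark): 0, 1, 1, 1, 1, -4; Σd² = 20
ρ = 1 − 6Σd² / [n(n²−1)] = 1 − 6×20 / (6×35) = 1 − 120/210 ≈ 0.429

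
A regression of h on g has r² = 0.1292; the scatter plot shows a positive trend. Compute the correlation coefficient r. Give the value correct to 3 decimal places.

|r| = √0.1292 = 0.359
The association is positive, so r = 0.359.

0.359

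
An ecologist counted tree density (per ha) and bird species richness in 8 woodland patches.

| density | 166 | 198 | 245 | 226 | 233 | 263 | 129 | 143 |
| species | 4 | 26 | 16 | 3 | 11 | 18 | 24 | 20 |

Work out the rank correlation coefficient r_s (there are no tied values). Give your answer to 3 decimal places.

-0.333

Rank density: 3, 4, 7, 5, 6, 8, 1, 2
Rank species: 2, 8, 4, 1, 3, 5, 7, 6
d = rank(density) − rank(species): 1, -4, 3, 4, 3, 3, -6, -4; Σd² = 112
ρ = 1 − 6Σd² / [n(n²−1)] = 1 − 6×112 / (8×63) = 1 − 672/504 ≈ -0.333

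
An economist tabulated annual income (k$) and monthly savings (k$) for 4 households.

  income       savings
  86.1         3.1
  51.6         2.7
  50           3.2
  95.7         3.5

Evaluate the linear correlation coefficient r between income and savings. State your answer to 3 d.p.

n = 4, Σx = 283.4, Σy = 12.5, Σx² = 21734.26, Σy² = 39.39, Σxy = 901.18
nΣxy − ΣxΣy = 3604.72 − 3542.5 = 62.22
nΣx² − (Σx)² = 86937.04 − 80315.56 = 6621.48; nΣy² − (Σy)² = 157.56 − 156.25 = 1.31
r = 62.22 / √(6621.48 × 1.31) = 62.22 / 93.1351 ≈ 0.668

0.668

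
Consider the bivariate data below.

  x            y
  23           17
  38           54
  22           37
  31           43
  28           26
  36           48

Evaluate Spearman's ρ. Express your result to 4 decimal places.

Rank x: 2, 6, 1, 4, 3, 5
Rank y: 1, 6, 3, 4, 2, 5
d = rank(x) − rank(y): 1, 0, -2, 0, 1, 0; Σd² = 6
ρ = 1 − 6Σd² / [n(n²−1)] = 1 − 6×6 / (6×35) = 1 − 36/210 ≈ 0.8286

0.8286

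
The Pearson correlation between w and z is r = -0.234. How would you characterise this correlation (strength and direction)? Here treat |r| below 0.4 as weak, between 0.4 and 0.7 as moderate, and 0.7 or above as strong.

r = -0.234 < 0 so the relationship is negative.
|r| = 0.234, which falls in the weak range.

weak negative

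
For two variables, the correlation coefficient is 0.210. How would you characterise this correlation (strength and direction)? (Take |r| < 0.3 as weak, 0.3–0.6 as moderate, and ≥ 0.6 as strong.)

weak positive

r = 0.210 > 0 so the relationship is positive.
|r| = 0.210, which falls in the weak range.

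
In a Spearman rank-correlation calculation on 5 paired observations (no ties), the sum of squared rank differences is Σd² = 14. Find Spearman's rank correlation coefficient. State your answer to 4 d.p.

ρ = 1 − 6Σd² / [n(n²−1)] = 1 − 6×14 / (5×24)
  = 1 − 84/120 = 1 − 0.70000 ≈ 0.3000

0.3000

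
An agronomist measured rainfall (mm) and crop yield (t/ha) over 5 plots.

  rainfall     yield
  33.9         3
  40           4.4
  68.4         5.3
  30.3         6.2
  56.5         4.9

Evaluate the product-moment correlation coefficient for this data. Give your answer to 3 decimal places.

n = 5, Σx = 229.1, Σy = 23.8, Σx² = 11538.11, Σy² = 118.9, Σxy = 1104.93
nΣxy − ΣxΣy = 5524.65 − 5452.58 = 72.07
nΣx² − (Σx)² = 57690.55 − 52486.81 = 5203.74; nΣy² − (Σy)² = 594.5 − 566.44 = 28.06
r = 72.07 / √(5203.74 × 28.06) = 72.07 / 382.1216 ≈ 0.189

0.189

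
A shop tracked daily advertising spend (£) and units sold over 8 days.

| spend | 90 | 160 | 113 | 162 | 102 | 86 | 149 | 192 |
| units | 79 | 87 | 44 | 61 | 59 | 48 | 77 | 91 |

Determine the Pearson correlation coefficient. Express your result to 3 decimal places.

0.626

n = 8, Σx = 1054, Σy = 546, Σx² = 149578, Σy² = 39462, Σxy = 74975
nΣxy − ΣxΣy = 599800 − 575484 = 24316
nΣx² − (Σx)² = 1196624 − 1110916 = 85708; nΣy² − (Σy)² = 315696 − 298116 = 17580
r = 24316 / √(85708 × 17580) = 24316 / 38816.8345 ≈ 0.626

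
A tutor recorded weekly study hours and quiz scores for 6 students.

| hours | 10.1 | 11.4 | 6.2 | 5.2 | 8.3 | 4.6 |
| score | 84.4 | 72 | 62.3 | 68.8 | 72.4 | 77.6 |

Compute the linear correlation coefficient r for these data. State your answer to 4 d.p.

n = 6, Σx = 45.8, Σy = 437.5, Σx² = 387.5, Σy² = 32185.61, Σxy = 3375.14
nΣxy − ΣxΣy = 20250.84 − 20037.5 = 213.34
nΣx² − (Σx)² = 2325 − 2097.64 = 227.36; nΣy² − (Σy)² = 193113.66 − 191406.25 = 1707.41
r = 213.34 / √(227.36 × 1707.41) = 213.34 / 623.0544 ≈ 0.3424

0.3424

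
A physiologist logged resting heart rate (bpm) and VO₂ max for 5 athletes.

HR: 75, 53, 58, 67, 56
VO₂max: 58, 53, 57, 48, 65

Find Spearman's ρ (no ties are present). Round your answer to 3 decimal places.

Rank HR: 5, 1, 3, 4, 2
Rank VO₂max: 4, 2, 3, 1, 5
d = rank(HR) − rank(VO₂max): 1, -1, 0, 3, -3; Σd² = 20
ρ = 1 − 6Σd² / [n(n²−1)] = 1 − 6×20 / (5×24) = 1 − 120/120 ≈ 0.000

0.000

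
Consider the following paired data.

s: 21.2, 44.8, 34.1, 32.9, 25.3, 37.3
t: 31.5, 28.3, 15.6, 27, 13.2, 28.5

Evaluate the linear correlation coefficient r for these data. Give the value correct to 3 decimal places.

0.171

n = 6, Σs = 195.6, Σt = 144.1, Σs² = 6733.08, Σt² = 3751.99, Σst = 4752.91
nΣst − ΣsΣt = 28517.46 − 28185.96 = 331.5
nΣs² − (Σs)² = 40398.48 − 38259.36 = 2139.12; nΣt² − (Σt)² = 22511.94 − 20764.81 = 1747.13
r = 331.5 / √(2139.12 × 1747.13) = 331.5 / 1933.2151 ≈ 0.171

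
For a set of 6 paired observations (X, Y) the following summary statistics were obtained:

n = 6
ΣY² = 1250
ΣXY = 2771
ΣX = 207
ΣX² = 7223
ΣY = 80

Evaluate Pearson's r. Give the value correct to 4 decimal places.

r = (nΣXY − ΣXΣY) / √[(nΣX² − (ΣX)²)(nΣY² − (ΣY)²)]
Numerator: 6×2771 − 207×80 = 66
Denominator: √[(43338 − 42849)(7500 − 6400)] = √[489 × 1100] = 733.4167
r = 66 / 733.4167 ≈ 0.0900

0.0900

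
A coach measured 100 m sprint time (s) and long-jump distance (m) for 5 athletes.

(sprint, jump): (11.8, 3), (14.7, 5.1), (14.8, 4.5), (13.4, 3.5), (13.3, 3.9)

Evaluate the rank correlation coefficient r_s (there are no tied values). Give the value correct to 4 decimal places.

0.8000

Rank sprint: 1, 4, 5, 3, 2
Rank jump: 1, 5, 4, 2, 3
d = rank(sprint) − rank(jump): 0, -1, 1, 1, -1; Σd² = 4
ρ = 1 − 6Σd² / [n(n²−1)] = 1 − 6×4 / (5×24) = 1 − 24/120 ≈ 0.8000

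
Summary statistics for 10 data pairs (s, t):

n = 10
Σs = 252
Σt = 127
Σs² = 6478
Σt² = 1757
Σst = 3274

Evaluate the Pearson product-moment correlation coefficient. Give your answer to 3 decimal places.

r = (nΣst − ΣsΣt) / √[(nΣs² − (Σs)²)(nΣt² − (Σt)²)]
Numerator: 10×3274 − 252×127 = 736
Denominator: √[(64780 − 63504)(17570 − 16129)] = √[1276 × 1441] = 1355.9926
r = 736 / 1355.9926 ≈ 0.543

0.543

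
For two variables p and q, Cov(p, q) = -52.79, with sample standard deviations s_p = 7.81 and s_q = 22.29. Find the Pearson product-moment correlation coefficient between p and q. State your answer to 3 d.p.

-0.303

r = Cov(p,q) / (s_p · s_q) = -52.79 / (7.81 × 22.29)
  = -52.79 / 174.0849 ≈ -0.303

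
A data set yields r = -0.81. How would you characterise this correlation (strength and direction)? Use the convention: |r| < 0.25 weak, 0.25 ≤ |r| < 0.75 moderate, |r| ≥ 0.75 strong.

strong negative

r = -0.81 < 0 so the relationship is negative.
|r| = 0.81, which falls in the strong range.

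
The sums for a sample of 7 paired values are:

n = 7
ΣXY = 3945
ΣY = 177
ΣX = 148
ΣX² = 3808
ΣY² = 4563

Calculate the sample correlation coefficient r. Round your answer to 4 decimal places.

0.8321

r = (nΣXY − ΣXΣY) / √[(nΣX² − (ΣX)²)(nΣY² − (ΣY)²)]
Numerator: 7×3945 − 148×177 = 1419
Denominator: √[(26656 − 21904)(31941 − 31329)] = √[4752 × 612] = 1705.3516
r = 1419 / 1705.3516 ≈ 0.8321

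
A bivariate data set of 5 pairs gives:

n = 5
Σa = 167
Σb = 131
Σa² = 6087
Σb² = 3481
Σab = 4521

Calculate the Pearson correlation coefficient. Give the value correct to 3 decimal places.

0.924

r = (nΣab − ΣaΣb) / √[(nΣa² − (Σa)²)(nΣb² − (Σb)²)]
Numerator: 5×4521 − 167×131 = 728
Denominator: √[(30435 − 27889)(17405 − 17161)] = √[2546 × 244] = 788.1776
r = 728 / 788.1776 ≈ 0.924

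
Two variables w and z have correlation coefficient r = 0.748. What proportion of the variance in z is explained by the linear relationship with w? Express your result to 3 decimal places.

0.560

r² = (0.748)² = 0.560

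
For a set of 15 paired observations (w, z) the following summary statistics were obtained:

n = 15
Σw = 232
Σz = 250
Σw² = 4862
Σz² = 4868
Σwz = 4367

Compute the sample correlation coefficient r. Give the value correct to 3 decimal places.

0.529

r = (nΣwz − ΣwΣz) / √[(nΣw² − (Σw)²)(nΣz² − (Σz)²)]
Numerator: 15×4367 − 232×250 = 7505
Denominator: √[(72930 − 53824)(73020 − 62500)] = √[19106 × 10520] = 14177.2748
r = 7505 / 14177.2748 ≈ 0.529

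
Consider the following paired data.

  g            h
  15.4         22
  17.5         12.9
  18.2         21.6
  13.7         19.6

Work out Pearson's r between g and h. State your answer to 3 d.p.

n = 4, Σg = 64.8, Σh = 76.1, Σg² = 1062.34, Σh² = 1501.13, Σgh = 1226.19
nΣgh − ΣgΣh = 4904.76 − 4931.28 = -26.52
nΣg² − (Σg)² = 4249.36 − 4199.04 = 50.32; nΣh² − (Σh)² = 6004.52 − 5791.21 = 213.31
r = -26.52 / √(50.32 × 213.31) = -26.52 / 103.6039 ≈ -0.256

-0.256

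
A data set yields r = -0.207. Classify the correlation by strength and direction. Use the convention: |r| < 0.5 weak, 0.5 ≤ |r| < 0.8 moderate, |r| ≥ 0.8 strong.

r = -0.207 < 0 so the relationship is negative.
|r| = 0.207, which falls in the weak range.

weak negative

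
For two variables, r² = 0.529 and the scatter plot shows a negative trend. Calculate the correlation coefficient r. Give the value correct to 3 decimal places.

|r| = √0.529 = 0.727
The association is negative, so r = −0.727.

-0.727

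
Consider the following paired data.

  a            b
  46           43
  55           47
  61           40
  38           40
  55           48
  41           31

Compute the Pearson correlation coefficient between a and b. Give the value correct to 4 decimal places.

0.5386

n = 6, Σa = 296, Σb = 249, Σa² = 15012, Σb² = 10523, Σab = 12434
nΣab − ΣaΣb = 74604 − 73704 = 900
nΣa² − (Σa)² = 90072 − 87616 = 2456; nΣb² − (Σb)² = 63138 − 62001 = 1137
r = 900 / √(2456 × 1137) = 900 / 1671.0691 ≈ 0.5386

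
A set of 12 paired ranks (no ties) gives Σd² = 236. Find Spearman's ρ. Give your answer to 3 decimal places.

0.175

ρ = 1 − 6Σd² / [n(n²−1)] = 1 − 6×236 / (12×143)
  = 1 − 1416/1716 = 1 − 0.8252 ≈ 0.175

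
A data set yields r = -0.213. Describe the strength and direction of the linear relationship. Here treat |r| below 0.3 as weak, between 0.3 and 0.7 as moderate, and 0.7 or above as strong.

r = -0.213 < 0 so the relationship is negative.
|r| = 0.213, which falls in the weak range.

weak negative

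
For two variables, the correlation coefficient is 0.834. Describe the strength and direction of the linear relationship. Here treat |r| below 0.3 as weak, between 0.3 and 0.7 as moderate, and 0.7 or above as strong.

strong positive

r = 0.834 > 0 so the relationship is positive.
|r| = 0.834, which falls in the strong range.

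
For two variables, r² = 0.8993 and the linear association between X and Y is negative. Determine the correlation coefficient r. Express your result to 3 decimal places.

|r| = √0.8993 = 0.948
The association is negative, so r = −0.948.

-0.948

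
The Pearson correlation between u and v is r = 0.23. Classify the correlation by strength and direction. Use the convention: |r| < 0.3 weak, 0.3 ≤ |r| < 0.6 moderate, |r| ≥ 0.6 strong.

r = 0.23 > 0 so the relationship is positive.
|r| = 0.23, which falls in the weak range.

weak positive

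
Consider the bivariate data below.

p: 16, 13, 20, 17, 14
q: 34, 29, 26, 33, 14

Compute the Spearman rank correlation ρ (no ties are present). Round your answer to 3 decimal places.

Rank p: 3, 1, 5, 4, 2
Rank q: 5, 3, 2, 4, 1
d = rank(p) − rank(q): -2, -2, 3, 0, 1; Σd² = 18
ρ = 1 − 6Σd² / [n(n²−1)] = 1 − 6×18 / (5×24) = 1 − 108/120 ≈ 0.100

0.100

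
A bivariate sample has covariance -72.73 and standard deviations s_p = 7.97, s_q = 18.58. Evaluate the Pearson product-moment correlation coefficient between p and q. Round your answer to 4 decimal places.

r = Cov(p,q) / (s_p · s_q) = -72.73 / (7.97 × 18.58)
  = -72.73 / 148.0826 ≈ -0.4911

-0.4911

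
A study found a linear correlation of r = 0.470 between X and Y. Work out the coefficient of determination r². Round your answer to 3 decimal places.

0.221

r² = (0.470)² = 0.221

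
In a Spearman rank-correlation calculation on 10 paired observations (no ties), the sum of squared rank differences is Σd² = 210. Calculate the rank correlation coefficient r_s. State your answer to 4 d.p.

ρ = 1 − 6Σd² / [n(n²−1)] = 1 − 6×210 / (10×99)
  = 1 − 1260/990 = 1 − 1.27273 ≈ -0.2727

-0.2727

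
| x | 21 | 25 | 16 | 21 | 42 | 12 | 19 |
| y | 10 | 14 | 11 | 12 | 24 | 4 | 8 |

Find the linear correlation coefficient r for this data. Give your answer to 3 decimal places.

0.963

n = 7, Σx = 156, Σy = 83, Σx² = 4032, Σy² = 1217, Σxy = 2196
nΣxy − ΣxΣy = 15372 − 12948 = 2424
nΣx² − (Σx)² = 28224 − 24336 = 3888; nΣy² − (Σy)² = 8519 − 6889 = 1630
r = 2424 / √(3888 × 1630) = 2424 / 2517.4273 ≈ 0.963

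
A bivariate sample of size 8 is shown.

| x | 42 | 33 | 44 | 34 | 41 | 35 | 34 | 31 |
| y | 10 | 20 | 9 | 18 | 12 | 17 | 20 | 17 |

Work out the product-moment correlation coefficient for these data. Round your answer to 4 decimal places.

-0.9275

n = 8, Σx = 294, Σy = 123, Σx² = 10968, Σy² = 2027, Σxy = 4382
nΣxy − ΣxΣy = 35056 − 36162 = -1106
nΣx² − (Σx)² = 87744 − 86436 = 1308; nΣy² − (Σy)² = 16216 − 15129 = 1087
r = -1106 / √(1308 × 1087) = -1106 / 1192.3909 ≈ -0.9275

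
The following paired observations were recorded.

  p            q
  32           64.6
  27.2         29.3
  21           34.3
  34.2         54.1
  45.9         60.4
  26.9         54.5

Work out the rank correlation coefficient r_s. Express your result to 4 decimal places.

Rank p: 4, 3, 1, 5, 6, 2
Rank q: 6, 1, 2, 3, 5, 4
d = rank(p) − rank(q): -2, 2, -1, 2, 1, -2; Σd² = 18
ρ = 1 − 6Σd² / [n(n²−1)] = 1 − 6×18 / (6×35) = 1 − 108/210 ≈ 0.4857

0.4857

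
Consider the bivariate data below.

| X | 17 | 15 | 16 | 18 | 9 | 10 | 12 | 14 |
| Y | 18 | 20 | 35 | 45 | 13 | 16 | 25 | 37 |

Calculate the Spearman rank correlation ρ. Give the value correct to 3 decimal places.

Rank X: 7, 5, 6, 8, 1, 2, 3, 4
Rank Y: 3, 4, 6, 8, 1, 2, 5, 7
d = rank(X) − rank(Y): 4, 1, 0, 0, 0, 0, -2, -3; Σd² = 30
ρ = 1 − 6Σd² / [n(n²−1)] = 1 − 6×30 / (8×63) = 1 − 180/504 ≈ 0.643

0.643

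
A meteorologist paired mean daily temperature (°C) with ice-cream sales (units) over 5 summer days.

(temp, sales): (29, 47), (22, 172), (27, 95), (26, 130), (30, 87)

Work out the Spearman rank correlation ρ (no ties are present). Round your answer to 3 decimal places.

Rank temp: 4, 1, 3, 2, 5
Rank sales: 1, 5, 3, 4, 2
d = rank(temp) − rank(sales): 3, -4, 0, -2, 3; Σd² = 38
ρ = 1 − 6Σd² / [n(n²−1)] = 1 − 6×38 / (5×24) = 1 − 228/120 ≈ -0.900

-0.900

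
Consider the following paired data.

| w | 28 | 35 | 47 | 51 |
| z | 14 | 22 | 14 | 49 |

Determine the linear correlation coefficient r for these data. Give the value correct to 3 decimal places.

0.632

n = 4, Σw = 161, Σz = 99, Σw² = 6819, Σz² = 3277, Σwz = 4319
nΣwz − ΣwΣz = 17276 − 15939 = 1337
nΣw² − (Σw)² = 27276 − 25921 = 1355; nΣz² − (Σz)² = 13108 − 9801 = 3307
r = 1337 / √(1355 × 3307) = 1337 / 2116.8337 ≈ 0.632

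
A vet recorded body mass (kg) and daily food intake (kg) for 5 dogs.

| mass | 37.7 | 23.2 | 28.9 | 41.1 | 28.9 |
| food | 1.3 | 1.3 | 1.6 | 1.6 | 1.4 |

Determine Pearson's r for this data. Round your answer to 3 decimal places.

n = 5, Σx = 159.8, Σy = 7.2, Σx² = 5319.16, Σy² = 10.46, Σxy = 231.63
nΣxy − ΣxΣy = 1158.15 − 1150.56 = 7.59
nΣx² − (Σx)² = 26595.8 − 25536.04 = 1059.76; nΣy² − (Σy)² = 52.3 − 51.84 = 0.46
r = 7.59 / √(1059.76 × 0.46) = 7.59 / 22.0792 ≈ 0.344

0.344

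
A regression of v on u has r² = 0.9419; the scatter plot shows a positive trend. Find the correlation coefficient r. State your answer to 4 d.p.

|r| = √0.9419 = 0.9705
The association is positive, so r = 0.9705.

0.9705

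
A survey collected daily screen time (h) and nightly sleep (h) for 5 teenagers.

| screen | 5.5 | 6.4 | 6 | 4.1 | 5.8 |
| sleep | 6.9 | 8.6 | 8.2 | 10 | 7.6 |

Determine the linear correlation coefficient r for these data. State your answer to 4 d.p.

-0.5754

n = 5, Σx = 27.8, Σy = 41.3, Σx² = 157.66, Σy² = 346.57, Σxy = 227.27
nΣxy − ΣxΣy = 1136.35 − 1148.14 = -11.79
nΣx² − (Σx)² = 788.3 − 772.84 = 15.46; nΣy² − (Σy)² = 1732.85 − 1705.69 = 27.16
r = -11.79 / √(15.46 × 27.16) = -11.79 / 20.4913 ≈ -0.5754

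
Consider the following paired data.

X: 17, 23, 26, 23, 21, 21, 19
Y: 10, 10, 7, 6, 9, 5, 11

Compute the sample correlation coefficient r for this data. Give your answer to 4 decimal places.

n = 7, ΣX = 150, ΣY = 58, ΣX² = 3266, ΣY² = 512, ΣXY = 1223
nΣXY − ΣXΣY = 8561 − 8700 = -139
nΣX² − (ΣX)² = 22862 − 22500 = 362; nΣY² − (ΣY)² = 3584 − 3364 = 220
r = -139 / √(362 × 220) = -139 / 282.2056 ≈ -0.4925

-0.4925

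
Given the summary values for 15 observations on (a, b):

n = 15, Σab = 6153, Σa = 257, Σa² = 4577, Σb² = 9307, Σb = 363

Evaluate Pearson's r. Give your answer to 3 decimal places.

r = (nΣab − ΣaΣb) / √[(nΣa² − (Σa)²)(nΣb² − (Σb)²)]
Numerator: 15×6153 − 257×363 = -996
Denominator: √[(68655 − 66049)(139605 − 131769)] = √[2606 × 7836] = 4518.9176
r = -996 / 4518.9176 ≈ -0.220

-0.220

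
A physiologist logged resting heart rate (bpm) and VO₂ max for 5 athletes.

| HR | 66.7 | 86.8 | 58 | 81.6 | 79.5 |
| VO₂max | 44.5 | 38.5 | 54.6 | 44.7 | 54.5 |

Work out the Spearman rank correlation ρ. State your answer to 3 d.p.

Rank HR: 2, 5, 1, 4, 3
Rank VO₂max: 2, 1, 5, 3, 4
d = rank(HR) − rank(VO₂max): 0, 4, -4, 1, -1; Σd² = 34
ρ = 1 − 6Σd² / [n(n²−1)] = 1 − 6×34 / (5×24) = 1 − 204/120 ≈ -0.700

-0.700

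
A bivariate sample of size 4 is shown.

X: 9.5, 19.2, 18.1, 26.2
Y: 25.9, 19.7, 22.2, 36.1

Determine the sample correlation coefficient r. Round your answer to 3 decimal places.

0.511

n = 4, ΣX = 73, ΣY = 103.9, ΣX² = 1472.94, ΣY² = 2854.95, ΣXY = 1971.93
nΣXY − ΣXΣY = 7887.72 − 7584.7 = 303.02
nΣX² − (ΣX)² = 5891.76 − 5329 = 562.76; nΣY² − (ΣY)² = 11419.8 − 10795.21 = 624.59
r = 303.02 / √(562.76 × 624.59) = 303.02 / 592.8695 ≈ 0.511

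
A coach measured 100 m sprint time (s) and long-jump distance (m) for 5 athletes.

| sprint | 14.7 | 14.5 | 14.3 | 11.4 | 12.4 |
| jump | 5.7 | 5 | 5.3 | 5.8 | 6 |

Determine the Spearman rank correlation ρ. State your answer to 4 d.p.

-0.6000

Rank sprint: 5, 4, 3, 1, 2
Rank jump: 3, 1, 2, 4, 5
d = rank(sprint) − rank(jump): 2, 3, 1, -3, -3; Σd² = 32
ρ = 1 − 6Σd² / [n(n²−1)] = 1 − 6×32 / (5×24) = 1 − 192/120 ≈ -0.6000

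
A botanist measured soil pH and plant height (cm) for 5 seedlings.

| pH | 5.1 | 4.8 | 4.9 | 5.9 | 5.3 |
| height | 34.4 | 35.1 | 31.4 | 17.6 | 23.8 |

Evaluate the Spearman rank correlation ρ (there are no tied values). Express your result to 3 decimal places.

-0.900

Rank pH: 3, 1, 2, 5, 4
Rank height: 4, 5, 3, 1, 2
d = rank(pH) − rank(height): -1, -4, -1, 4, 2; Σd² = 38
ρ = 1 − 6Σd² / [n(n²−1)] = 1 − 6×38 / (5×24) = 1 − 228/120 ≈ -0.900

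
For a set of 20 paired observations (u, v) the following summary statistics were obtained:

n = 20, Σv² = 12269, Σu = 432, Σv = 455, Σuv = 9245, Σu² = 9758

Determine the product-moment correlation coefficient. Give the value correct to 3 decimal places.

-0.644

r = (nΣuv − ΣuΣv) / √[(nΣu² − (Σu)²)(nΣv² − (Σv)²)]
Numerator: 20×9245 − 432×455 = -11660
Denominator: √[(195160 − 186624)(245380 − 207025)] = √[8536 × 38355] = 18094.1504
r = -11660 / 18094.1504 ≈ -0.644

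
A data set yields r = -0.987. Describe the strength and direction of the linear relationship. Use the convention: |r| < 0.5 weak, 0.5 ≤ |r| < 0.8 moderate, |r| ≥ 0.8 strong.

strong negative

r = -0.987 < 0 so the relationship is negative.
|r| = 0.987, which falls in the strong range.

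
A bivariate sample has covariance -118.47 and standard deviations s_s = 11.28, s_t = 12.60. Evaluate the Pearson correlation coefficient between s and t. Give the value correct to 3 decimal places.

r = Cov(s,t) / (s_s · s_t) = -118.47 / (11.28 × 12.60)
  = -118.47 / 142.1280 ≈ -0.834

-0.834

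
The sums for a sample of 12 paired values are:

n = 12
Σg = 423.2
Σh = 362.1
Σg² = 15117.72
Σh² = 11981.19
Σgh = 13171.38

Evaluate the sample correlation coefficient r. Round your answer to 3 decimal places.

0.890

r = (nΣgh − ΣgΣh) / √[(nΣg² − (Σg)²)(nΣh² − (Σh)²)]
Numerator: 12×13171.38 − 423.2×362.1 = 4815.84
Denominator: √[(181412.64 − 179098.24)(143774.28 − 131116.41)] = √[2314.4 × 12657.87] = 5412.5201
r = 4815.84 / 5412.5201 ≈ 0.890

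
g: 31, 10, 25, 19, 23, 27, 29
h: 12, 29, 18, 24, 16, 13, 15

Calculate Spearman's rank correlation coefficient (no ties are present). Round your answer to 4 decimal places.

-0.9286

Rank g: 7, 1, 4, 2, 3, 5, 6
Rank h: 1, 7, 5, 6, 4, 2, 3
d = rank(g) − rank(h): 6, -6, -1, -4, -1, 3, 3; Σd² = 108
ρ = 1 − 6Σd² / [n(n²−1)] = 1 − 6×108 / (7×48) = 1 − 648/336 ≈ -0.9286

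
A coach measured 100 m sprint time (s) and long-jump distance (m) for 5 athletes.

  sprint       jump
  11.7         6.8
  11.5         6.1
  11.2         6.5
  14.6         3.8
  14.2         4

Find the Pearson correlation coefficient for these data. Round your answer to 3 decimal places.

-0.972

n = 5, Σx = 63.2, Σy = 27.2, Σx² = 809.38, Σy² = 156.14, Σxy = 334.79
nΣxy − ΣxΣy = 1673.95 − 1719.04 = -45.09
nΣx² − (Σx)² = 4046.9 − 3994.24 = 52.66; nΣy² − (Σy)² = 780.7 − 739.84 = 40.86
r = -45.09 / √(52.66 × 40.86) = -45.09 / 46.3863 ≈ -0.972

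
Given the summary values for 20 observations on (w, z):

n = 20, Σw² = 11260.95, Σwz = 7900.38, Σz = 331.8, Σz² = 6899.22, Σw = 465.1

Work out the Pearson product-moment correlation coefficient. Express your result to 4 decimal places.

r = (nΣwz − ΣwΣz) / √[(nΣw² − (Σw)²)(nΣz² − (Σz)²)]
Numerator: 20×7900.38 − 465.1×331.8 = 3687.42
Denominator: √[(225219 − 216318.01)(137984.4 − 110091.24)] = √[8900.99 × 27893.16] = 15756.7997
r = 3687.42 / 15756.7997 ≈ 0.2340

0.2340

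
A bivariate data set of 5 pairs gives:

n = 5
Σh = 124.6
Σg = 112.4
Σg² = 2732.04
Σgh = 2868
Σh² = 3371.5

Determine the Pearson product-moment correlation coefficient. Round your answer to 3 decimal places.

0.286

r = (nΣgh − ΣgΣh) / √[(nΣg² − (Σg)²)(nΣh² − (Σh)²)]
Numerator: 5×2868 − 112.4×124.6 = 334.96
Denominator: √[(13660.2 − 12633.76)(16857.5 − 15525.16)] = √[1026.44 × 1332.34] = 1169.4302
r = 334.96 / 1169.4302 ≈ 0.286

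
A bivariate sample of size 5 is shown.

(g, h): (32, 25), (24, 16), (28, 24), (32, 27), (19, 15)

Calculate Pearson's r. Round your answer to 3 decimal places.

0.946

n = 5, Σg = 135, Σh = 107, Σg² = 3769, Σh² = 2411, Σgh = 3005
nΣgh − ΣgΣh = 15025 − 14445 = 580
nΣg² − (Σg)² = 18845 − 18225 = 620; nΣh² − (Σh)² = 12055 − 11449 = 606
r = 580 / √(620 × 606) = 580 / 612.9600 ≈ 0.946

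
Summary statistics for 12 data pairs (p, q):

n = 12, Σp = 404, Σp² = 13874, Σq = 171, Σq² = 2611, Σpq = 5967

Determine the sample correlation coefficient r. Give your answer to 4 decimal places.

r = (nΣpq − ΣpΣq) / √[(nΣp² − (Σp)²)(nΣq² − (Σq)²)]
Numerator: 12×5967 − 404×171 = 2520
Denominator: √[(166488 − 163216)(31332 − 29241)] = √[3272 × 2091] = 2615.6743
r = 2520 / 2615.6743 ≈ 0.9634

0.9634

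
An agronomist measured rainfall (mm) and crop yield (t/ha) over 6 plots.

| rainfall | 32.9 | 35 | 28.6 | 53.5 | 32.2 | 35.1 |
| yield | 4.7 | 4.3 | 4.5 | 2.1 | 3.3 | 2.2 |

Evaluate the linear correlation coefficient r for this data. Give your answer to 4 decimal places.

n = 6, Σx = 217.3, Σy = 21.1, Σx² = 8256.47, Σy² = 80.97, Σxy = 729.66
nΣxy − ΣxΣy = 4377.96 − 4585.03 = -207.07
nΣx² − (Σx)² = 49538.82 − 47219.29 = 2319.53; nΣy² − (Σy)² = 485.82 − 445.21 = 40.61
r = -207.07 / √(2319.53 × 40.61) = -207.07 / 306.9139 ≈ -0.6747

-0.6747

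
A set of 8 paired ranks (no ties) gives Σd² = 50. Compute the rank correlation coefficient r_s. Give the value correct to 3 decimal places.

ρ = 1 − 6Σd² / [n(n²−1)] = 1 − 6×50 / (8×63)
  = 1 − 300/504 = 1 − 0.5952 ≈ 0.405

0.405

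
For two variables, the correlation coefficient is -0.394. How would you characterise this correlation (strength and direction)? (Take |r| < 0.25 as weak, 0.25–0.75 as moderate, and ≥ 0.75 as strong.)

moderate negative

r = -0.394 < 0 so the relationship is negative.
|r| = 0.394, which falls in the moderate range.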